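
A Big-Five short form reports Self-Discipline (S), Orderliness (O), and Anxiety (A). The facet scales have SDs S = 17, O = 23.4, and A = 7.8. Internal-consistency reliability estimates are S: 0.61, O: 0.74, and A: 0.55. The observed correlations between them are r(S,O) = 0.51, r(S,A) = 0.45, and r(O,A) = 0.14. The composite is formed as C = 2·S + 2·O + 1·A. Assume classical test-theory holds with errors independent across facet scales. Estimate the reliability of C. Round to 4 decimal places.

Var(C) = 2²·17² + 2²·23.4² + 7.8² + 2·[4·17·23.4·0.51 + 2·17·7.8·0.45 + 2·23.4·7.8·0.14] = 3407.08 + 1963.92 = 5371.
Under uncorrelated errors the observed covariances equal the true-score covariances, so only the own-variance terms attenuate.
True-score variance = [2²·17²·0.61 + 2²·23.4²·0.74 + 7.8²·0.55] + 1963.92 = 2359.4 + 1963.92 = 4323.31.
Reliability = 4323.31 / 5371 = 0.8049.

0.8049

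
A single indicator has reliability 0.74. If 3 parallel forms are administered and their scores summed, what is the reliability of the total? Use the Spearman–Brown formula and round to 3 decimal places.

ρ_k = kρ / (1 + (k−1)ρ) = 3·0.74 / (1 + 2·0.74) = 2.220 / 2.480 = 0.895.

0.895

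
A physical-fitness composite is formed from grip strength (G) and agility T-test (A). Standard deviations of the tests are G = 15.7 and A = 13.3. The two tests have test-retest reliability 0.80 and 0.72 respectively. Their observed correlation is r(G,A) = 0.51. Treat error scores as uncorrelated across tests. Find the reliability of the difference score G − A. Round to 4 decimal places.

Var(G−A) = 15.7² + 13.3² − 2·15.7·13.3·0.51 = 423.38 − 212.986 = 210.394.
Because errors are independent across components, Cov(Tᵢ,Tⱼ) = Cov(Xᵢ,Xⱼ); the off-diagonal part of the true-score variance is the same as above.
True-score variance = [15.7²·0.80 + 13.3²·0.72] − 212.986 = 324.553 − 212.986 = 111.567.
Reliability = 111.567 / 210.394 = 0.5303.

0.5303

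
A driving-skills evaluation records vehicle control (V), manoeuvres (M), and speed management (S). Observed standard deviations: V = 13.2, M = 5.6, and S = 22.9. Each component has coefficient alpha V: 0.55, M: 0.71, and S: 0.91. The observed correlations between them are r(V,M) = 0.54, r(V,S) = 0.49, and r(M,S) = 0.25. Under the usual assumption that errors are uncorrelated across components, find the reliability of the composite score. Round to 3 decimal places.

0.885

Var(V+M+S) = 13.2² + 5.6² + 22.9² + 2·[13.2·5.6·0.54 + 13.2·22.9·0.49 + 5.6·22.9·0.25] = 730.01 + 440.188 = 1170.2.
With uncorrelated errors the cross-covariances are all true-score covariance, so they carry over unchanged; only the diagonal terms shrink to ρᵢσᵢ².
True-score variance = [13.2²·0.55 + 5.6²·0.71 + 22.9²·0.91] + 440.188 = 595.311 + 440.188 = 1035.5.
Reliability = 1035.5 / 1170.2 = 0.885.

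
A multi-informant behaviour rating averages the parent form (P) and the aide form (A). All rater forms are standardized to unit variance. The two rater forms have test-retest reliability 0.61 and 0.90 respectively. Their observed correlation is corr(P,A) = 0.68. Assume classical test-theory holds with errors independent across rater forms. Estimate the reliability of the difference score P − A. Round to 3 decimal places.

Var(P−A) = 1 + 1 − 2·0.68 = 2 − 1.36 = 0.64.
Because errors are independent across components, Cov(Tᵢ,Tⱼ) = Cov(Xᵢ,Xⱼ); the off-diagonal part of the true-score variance is the same as above.
True-score variance = [0.61 + 0.90] − 1.36 = 1.51 − 1.36 = 0.15.
Reliability = 0.15 / 0.64 = 0.234.

0.234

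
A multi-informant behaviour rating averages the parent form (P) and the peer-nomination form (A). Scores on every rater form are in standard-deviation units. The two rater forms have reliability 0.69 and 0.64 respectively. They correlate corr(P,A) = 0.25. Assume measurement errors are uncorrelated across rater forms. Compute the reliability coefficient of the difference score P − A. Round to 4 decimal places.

Var(P−A) = 1 + 1 − 2·0.25 = 2 − 0.5 = 1.5.
Under uncorrelated errors the observed covariances equal the true-score covariances, so only the own-variance terms attenuate.
True-score variance = [0.69 + 0.64] − 0.5 = 1.33 − 0.5 = 0.83.
Reliability = 0.83 / 1.5 = 0.5533.

0.5533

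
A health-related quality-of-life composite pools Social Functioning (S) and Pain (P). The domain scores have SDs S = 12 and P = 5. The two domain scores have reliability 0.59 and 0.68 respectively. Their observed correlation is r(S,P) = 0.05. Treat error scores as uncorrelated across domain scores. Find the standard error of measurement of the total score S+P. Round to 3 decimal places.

Var(total) = 169 + 6 = 175.
True-score variance = 101.96 + 6 = 107.96, so reliability = 0.6169.
Error variance = 175 − 107.96 = 67.04; SEM = √67.04 = 8.188.

8.188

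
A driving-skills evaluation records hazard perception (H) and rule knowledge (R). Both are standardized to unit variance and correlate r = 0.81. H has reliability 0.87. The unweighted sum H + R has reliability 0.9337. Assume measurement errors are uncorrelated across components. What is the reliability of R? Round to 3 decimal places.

Var(H+R) = 2 + 2·0.81 = 3.620.
True-score variance = ρ_H + ρ_R + 2·0.81, so 0.9337 = (0.87 + ρ_R + 1.62) / 3.620.
ρ_R = 0.9337·3.620 − 0.87 − 1.62 = 0.890.

0.890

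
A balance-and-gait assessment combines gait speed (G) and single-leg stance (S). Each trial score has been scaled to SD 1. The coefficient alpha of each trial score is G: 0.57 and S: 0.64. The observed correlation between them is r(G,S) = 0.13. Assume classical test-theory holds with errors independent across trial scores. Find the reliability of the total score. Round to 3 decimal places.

0.650

Var(G+S) = 2 + 2·[0.13] = 2 + 0.26 = 2.26.
Because errors are independent across components, Cov(Tᵢ,Tⱼ) = Cov(Xᵢ,Xⱼ); the off-diagonal part of the true-score variance is the same as above.
True-score variance = [0.57 + 0.64] + 0.26 = 1.21 + 0.26 = 1.47.
Reliability = 1.47 / 2.26 = 0.650.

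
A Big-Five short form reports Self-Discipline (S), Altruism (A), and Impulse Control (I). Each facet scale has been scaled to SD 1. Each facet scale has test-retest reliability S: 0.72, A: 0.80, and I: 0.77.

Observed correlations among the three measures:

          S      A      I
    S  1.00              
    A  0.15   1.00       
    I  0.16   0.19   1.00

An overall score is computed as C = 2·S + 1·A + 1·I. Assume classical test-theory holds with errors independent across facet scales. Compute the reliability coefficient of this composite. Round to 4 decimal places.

0.7966

Var(C) = 2² + 1 + 1 + 2·[2·0.15 + 2·0.16 + 0.19] = 6 + 1.62 = 7.62.
Under uncorrelated errors the observed covariances equal the true-score covariances, so only the own-variance terms attenuate.
True-score variance = [2²·0.72 + 0.80 + 0.77] + 1.62 = 4.45 + 1.62 = 6.07.
Reliability = 6.07 / 7.62 = 0.7966.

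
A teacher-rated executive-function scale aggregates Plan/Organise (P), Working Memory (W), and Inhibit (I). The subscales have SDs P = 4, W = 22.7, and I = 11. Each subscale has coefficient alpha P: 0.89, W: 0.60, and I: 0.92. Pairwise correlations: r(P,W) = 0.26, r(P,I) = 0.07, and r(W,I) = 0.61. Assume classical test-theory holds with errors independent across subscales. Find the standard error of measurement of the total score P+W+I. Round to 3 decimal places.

14.750

Var(total) = 652.29 + 358.01 = 1010.3.
True-score variance = 434.734 + 358.01 = 792.744, so reliability = 0.7847.
Error variance = 1010.3 − 792.744 = 217.556; SEM = √217.556 = 14.750.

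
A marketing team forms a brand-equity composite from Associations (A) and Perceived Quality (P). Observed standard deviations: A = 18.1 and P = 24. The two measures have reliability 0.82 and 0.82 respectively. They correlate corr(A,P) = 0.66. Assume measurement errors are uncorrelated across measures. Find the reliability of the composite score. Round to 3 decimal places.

Var(A+P) = 18.1² + 24² + 2·[18.1·24·0.66] = 903.61 + 573.408 = 1477.02.
Because errors are independent across components, Cov(Tᵢ,Tⱼ) = Cov(Xᵢ,Xⱼ); the off-diagonal part of the true-score variance is the same as above.
True-score variance = [18.1²·0.82 + 24²·0.82] + 573.408 = 740.96 + 573.408 = 1314.37.
Reliability = 1314.37 / 1477.02 = 0.890.

0.890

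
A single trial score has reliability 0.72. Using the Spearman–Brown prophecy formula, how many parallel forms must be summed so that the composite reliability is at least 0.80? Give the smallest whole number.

2

k ≥ ρ*(1−ρ₁)/(ρ₁(1−ρ*)) = 0.80·0.28 / (0.72·0.20) = 1.556.
Smallest integer k = 2.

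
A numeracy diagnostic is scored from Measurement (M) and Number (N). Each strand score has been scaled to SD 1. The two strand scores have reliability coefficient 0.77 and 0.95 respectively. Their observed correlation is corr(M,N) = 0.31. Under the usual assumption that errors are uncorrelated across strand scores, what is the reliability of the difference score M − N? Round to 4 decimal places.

0.7971

Var(M−N) = 1 + 1 − 2·0.31 = 2 − 0.62 = 1.38.
With uncorrelated errors the cross-covariances are all true-score covariance, so they carry over unchanged; only the diagonal terms shrink to ρᵢσᵢ².
True-score variance = [0.77 + 0.95] − 0.62 = 1.72 − 0.62 = 1.1.
Reliability = 1.1 / 1.38 = 0.7971.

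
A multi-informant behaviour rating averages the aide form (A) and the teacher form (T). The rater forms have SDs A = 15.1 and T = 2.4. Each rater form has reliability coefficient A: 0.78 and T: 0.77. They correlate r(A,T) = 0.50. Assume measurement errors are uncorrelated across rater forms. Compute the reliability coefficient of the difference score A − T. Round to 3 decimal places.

Var(A−T) = 15.1² + 2.4² − 2·15.1·2.4·0.50 = 233.77 − 36.24 = 197.53.
With uncorrelated errors the cross-covariances are all true-score covariance, so they carry over unchanged; only the diagonal terms shrink to ρᵢσᵢ².
True-score variance = [15.1²·0.78 + 2.4²·0.77] − 36.24 = 182.283 − 36.24 = 146.043.
Reliability = 146.043 / 197.53 = 0.739.

0.739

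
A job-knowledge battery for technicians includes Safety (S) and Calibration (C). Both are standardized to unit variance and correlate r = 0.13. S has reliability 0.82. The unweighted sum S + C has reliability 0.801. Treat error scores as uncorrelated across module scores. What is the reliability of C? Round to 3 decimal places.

0.730

Var(S+C) = 2 + 2·0.13 = 2.260.
True-score variance = ρ_S + ρ_C + 2·0.13, so 0.801 = (0.82 + ρ_C + 0.26) / 2.260.
ρ_C = 0.801·2.260 − 0.82 − 0.26 = 0.730.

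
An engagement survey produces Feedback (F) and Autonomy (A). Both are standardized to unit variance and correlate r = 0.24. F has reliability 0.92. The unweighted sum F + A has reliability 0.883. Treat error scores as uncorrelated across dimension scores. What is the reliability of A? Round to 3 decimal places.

0.790

Var(F+A) = 2 + 2·0.24 = 2.480.
True-score variance = ρ_F + ρ_A + 2·0.24, so 0.883 = (0.92 + ρ_A + 0.48) / 2.480.
ρ_A = 0.883·2.480 − 0.92 − 0.48 = 0.790.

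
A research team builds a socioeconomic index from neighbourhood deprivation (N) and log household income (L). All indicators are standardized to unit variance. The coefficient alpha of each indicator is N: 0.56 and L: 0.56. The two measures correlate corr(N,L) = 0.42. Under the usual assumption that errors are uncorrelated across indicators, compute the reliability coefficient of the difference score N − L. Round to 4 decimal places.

0.2414

Var(N−L) = 1 + 1 − 2·0.42 = 2 − 0.84 = 1.16.
Because errors are independent across components, Cov(Tᵢ,Tⱼ) = Cov(Xᵢ,Xⱼ); the off-diagonal part of the true-score variance is the same as above.
True-score variance = [0.56 + 0.56] − 0.84 = 1.12 − 0.84 = 0.28.
Reliability = 0.28 / 1.16 = 0.2414.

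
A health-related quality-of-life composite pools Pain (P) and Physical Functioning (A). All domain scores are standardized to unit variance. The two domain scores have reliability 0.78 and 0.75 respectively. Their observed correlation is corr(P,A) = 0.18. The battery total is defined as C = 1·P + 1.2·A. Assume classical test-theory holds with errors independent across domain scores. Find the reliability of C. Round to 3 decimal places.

0.798

Var(C) = 1 + 1.2² + 2·[1.2·0.18] = 2.44 + 0.432 = 2.872.
Because errors are independent across components, Cov(Tᵢ,Tⱼ) = Cov(Xᵢ,Xⱼ); the off-diagonal part of the true-score variance is the same as above.
True-score variance = [0.78 + 1.2²·0.75] + 0.432 = 1.86 + 0.432 = 2.292.
Reliability = 2.292 / 2.872 = 0.798.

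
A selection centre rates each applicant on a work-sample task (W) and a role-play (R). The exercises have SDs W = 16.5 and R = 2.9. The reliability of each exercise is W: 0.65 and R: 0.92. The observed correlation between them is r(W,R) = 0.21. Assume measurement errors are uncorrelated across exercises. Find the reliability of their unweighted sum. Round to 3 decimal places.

Var(W+R) = 16.5² + 2.9² + 2·[16.5·2.9·0.21] = 280.66 + 20.097 = 300.757.
Under uncorrelated errors the observed covariances equal the true-score covariances, so only the own-variance terms attenuate.
True-score variance = [16.5²·0.65 + 2.9²·0.92] + 20.097 = 184.7 + 20.097 = 204.797.
Reliability = 204.797 / 300.757 = 0.681.

0.681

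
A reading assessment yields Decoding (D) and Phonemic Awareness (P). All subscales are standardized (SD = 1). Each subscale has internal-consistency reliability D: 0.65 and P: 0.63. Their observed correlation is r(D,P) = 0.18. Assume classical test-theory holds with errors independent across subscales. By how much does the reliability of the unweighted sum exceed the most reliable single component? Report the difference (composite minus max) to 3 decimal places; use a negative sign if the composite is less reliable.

0.045

Var(sum) = 2 + 0.36 = 2.36; true-score variance = 1.28 + 0.36 = 1.64; composite reliability = 0.6949.
Max component reliability = 0.6500.
Difference = 0.6949 − 0.6500 = 0.045.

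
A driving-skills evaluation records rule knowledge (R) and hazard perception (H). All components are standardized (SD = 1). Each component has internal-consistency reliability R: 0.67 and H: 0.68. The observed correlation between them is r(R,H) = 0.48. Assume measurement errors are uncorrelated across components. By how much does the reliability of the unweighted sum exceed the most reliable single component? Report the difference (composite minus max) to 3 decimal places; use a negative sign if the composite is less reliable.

0.100

Var(sum) = 2 + 0.96 = 2.96; true-score variance = 1.35 + 0.96 = 2.31; composite reliability = 0.7804.
Max component reliability = 0.6800.
Difference = 0.7804 − 0.6800 = 0.100.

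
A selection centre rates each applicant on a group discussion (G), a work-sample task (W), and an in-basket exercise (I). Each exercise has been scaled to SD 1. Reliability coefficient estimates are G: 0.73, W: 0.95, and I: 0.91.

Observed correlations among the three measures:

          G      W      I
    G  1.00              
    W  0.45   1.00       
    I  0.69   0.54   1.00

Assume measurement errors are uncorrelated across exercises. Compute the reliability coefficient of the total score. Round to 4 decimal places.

Var(G+W+I) = 3 + 2·[0.45 + 0.69 + 0.54] = 3 + 3.36 = 6.36.
Because errors are independent across components, Cov(Tᵢ,Tⱼ) = Cov(Xᵢ,Xⱼ); the off-diagonal part of the true-score variance is the same as above.
True-score variance = [0.73 + 0.95 + 0.91] + 3.36 = 2.59 + 3.36 = 5.95.
Reliability = 5.95 / 6.36 = 0.9355.

0.9355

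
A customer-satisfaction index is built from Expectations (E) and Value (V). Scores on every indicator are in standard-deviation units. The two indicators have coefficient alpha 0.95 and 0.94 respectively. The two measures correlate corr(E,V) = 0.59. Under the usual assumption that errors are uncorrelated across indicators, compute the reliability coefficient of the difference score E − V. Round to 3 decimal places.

Var(E−V) = 1 + 1 − 2·0.59 = 2 − 1.18 = 0.82.
Because errors are independent across components, Cov(Tᵢ,Tⱼ) = Cov(Xᵢ,Xⱼ); the off-diagonal part of the true-score variance is the same as above.
True-score variance = [0.95 + 0.94] − 1.18 = 1.89 − 1.18 = 0.71.
Reliability = 0.71 / 0.82 = 0.866.

0.866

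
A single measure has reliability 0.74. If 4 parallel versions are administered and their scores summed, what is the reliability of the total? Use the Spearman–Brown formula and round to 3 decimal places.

ρ_k = kρ / (1 + (k−1)ρ) = 4·0.74 / (1 + 3·0.74) = 2.960 / 3.220 = 0.919.

0.919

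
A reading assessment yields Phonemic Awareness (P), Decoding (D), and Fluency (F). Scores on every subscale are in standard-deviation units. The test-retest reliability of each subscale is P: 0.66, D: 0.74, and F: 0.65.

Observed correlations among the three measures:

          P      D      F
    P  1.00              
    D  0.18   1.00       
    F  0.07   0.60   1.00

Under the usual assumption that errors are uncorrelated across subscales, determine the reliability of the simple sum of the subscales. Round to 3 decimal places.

0.798

Var(P+D+F) = 3 + 2·[0.18 + 0.07 + 0.60] = 3 + 1.7 = 4.7.
Because errors are independent across components, Cov(Tᵢ,Tⱼ) = Cov(Xᵢ,Xⱼ); the off-diagonal part of the true-score variance is the same as above.
True-score variance = [0.66 + 0.74 + 0.65] + 1.7 = 2.05 + 1.7 = 3.75.
Reliability = 3.75 / 4.7 = 0.798.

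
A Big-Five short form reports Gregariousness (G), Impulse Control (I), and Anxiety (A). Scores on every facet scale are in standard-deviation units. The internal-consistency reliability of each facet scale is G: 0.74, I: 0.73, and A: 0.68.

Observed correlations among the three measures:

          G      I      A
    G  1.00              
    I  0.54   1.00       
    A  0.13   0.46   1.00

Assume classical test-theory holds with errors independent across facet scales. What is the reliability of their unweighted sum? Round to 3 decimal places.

Var(G+I+A) = 3 + 2·[0.54 + 0.13 + 0.46] = 3 + 2.26 = 5.26.
Under uncorrelated errors the observed covariances equal the true-score covariances, so only the own-variance terms attenuate.
True-score variance = [0.74 + 0.73 + 0.68] + 2.26 = 2.15 + 2.26 = 4.41.
Reliability = 4.41 / 5.26 = 0.838.

0.838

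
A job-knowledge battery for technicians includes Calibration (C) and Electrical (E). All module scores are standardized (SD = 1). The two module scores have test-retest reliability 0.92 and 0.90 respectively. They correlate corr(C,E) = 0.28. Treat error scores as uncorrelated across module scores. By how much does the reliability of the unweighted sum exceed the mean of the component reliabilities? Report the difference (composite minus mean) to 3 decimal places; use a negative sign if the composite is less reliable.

0.020

Var(sum) = 2 + 0.56 = 2.56; true-score variance = 1.82 + 0.56 = 2.38; composite reliability = 0.9297.
Mean component reliability = 0.9100.
Difference = 0.9297 − 0.9100 = 0.020.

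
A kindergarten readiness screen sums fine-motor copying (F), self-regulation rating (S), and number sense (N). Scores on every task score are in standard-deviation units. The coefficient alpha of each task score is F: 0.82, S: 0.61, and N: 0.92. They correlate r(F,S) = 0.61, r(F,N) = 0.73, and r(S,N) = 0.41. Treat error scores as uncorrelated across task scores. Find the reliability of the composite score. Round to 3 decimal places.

Var(F+S+N) = 3 + 2·[0.61 + 0.73 + 0.41] = 3 + 3.5 = 6.5.
Because errors are independent across components, Cov(Tᵢ,Tⱼ) = Cov(Xᵢ,Xⱼ); the off-diagonal part of the true-score variance is the same as above.
True-score variance = [0.82 + 0.61 + 0.92] + 3.5 = 2.35 + 3.5 = 5.85.
Reliability = 5.85 / 6.5 = 0.900.

0.900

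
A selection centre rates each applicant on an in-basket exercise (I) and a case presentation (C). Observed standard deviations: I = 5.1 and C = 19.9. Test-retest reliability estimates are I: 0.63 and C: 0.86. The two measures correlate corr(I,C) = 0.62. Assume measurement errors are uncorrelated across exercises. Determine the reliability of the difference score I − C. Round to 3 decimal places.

Var(I−C) = 5.1² + 19.9² − 2·5.1·19.9·0.62 = 422.02 − 125.848 = 296.172.
With uncorrelated errors the cross-covariances are all true-score covariance, so they carry over unchanged; only the diagonal terms shrink to ρᵢσᵢ².
True-score variance = [5.1²·0.63 + 19.9²·0.86] − 125.848 = 356.955 − 125.848 = 231.107.
Reliability = 231.107 / 296.172 = 0.780.

0.780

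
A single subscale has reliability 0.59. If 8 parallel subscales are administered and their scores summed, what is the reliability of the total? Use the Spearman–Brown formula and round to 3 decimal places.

0.920

ρ_k = kρ / (1 + (k−1)ρ) = 8·0.59 / (1 + 7·0.59) = 4.720 / 5.130 = 0.920.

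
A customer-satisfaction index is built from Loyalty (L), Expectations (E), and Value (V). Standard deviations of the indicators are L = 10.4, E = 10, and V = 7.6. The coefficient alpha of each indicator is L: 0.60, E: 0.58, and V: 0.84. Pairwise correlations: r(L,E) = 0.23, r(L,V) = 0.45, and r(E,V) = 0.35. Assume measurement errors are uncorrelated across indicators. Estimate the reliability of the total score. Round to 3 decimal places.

0.784

Var(L+E+V) = 10.4² + 10² + 7.6² + 2·[10.4·10·0.23 + 10.4·7.6·0.45 + 10·7.6·0.35] = 265.92 + 172.176 = 438.096.
With uncorrelated errors the cross-covariances are all true-score covariance, so they carry over unchanged; only the diagonal terms shrink to ρᵢσᵢ².
True-score variance = [10.4²·0.60 + 10²·0.58 + 7.6²·0.84] + 172.176 = 171.414 + 172.176 = 343.59.
Reliability = 343.59 / 438.096 = 0.784.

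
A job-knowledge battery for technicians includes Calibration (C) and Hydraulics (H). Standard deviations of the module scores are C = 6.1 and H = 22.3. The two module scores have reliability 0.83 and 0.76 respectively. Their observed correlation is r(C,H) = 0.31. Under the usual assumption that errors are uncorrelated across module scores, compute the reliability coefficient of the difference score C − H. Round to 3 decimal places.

Var(C−H) = 6.1² + 22.3² − 2·6.1·22.3·0.31 = 534.5 − 84.3386 = 450.161.
With uncorrelated errors the cross-covariances are all true-score covariance, so they carry over unchanged; only the diagonal terms shrink to ρᵢσᵢ².
True-score variance = [6.1²·0.83 + 22.3²·0.76] − 84.3386 = 408.825 − 84.3386 = 324.486.
Reliability = 324.486 / 450.161 = 0.721.

0.721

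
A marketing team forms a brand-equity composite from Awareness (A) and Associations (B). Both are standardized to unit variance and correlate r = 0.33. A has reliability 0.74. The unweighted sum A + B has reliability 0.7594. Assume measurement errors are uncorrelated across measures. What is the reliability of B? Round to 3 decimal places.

0.620

Var(A+B) = 2 + 2·0.33 = 2.660.
True-score variance = ρ_A + ρ_B + 2·0.33, so 0.7594 = (0.74 + ρ_B + 0.66) / 2.660.
ρ_B = 0.7594·2.660 − 0.74 − 0.66 = 0.620.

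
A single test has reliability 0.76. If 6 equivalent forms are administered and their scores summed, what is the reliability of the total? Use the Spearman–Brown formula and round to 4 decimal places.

ρ_k = kρ / (1 + (k−1)ρ) = 6·0.76 / (1 + 5·0.76) = 4.560 / 4.800 = 0.9500.

0.9500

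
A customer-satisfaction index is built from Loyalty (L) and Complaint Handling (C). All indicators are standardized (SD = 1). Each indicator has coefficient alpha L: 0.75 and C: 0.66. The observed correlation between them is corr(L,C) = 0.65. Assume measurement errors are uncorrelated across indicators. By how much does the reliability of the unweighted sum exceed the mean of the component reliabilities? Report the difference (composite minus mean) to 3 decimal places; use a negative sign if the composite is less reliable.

0.116

Var(sum) = 2 + 1.3 = 3.3; true-score variance = 1.41 + 1.3 = 2.71; composite reliability = 0.8212.
Mean component reliability = 0.7050.
Difference = 0.8212 − 0.7050 = 0.116.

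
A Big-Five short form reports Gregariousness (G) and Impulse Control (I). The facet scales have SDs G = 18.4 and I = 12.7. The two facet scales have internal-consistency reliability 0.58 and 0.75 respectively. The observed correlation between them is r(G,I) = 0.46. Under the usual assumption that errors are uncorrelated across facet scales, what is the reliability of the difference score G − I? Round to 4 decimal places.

Var(G−I) = 18.4² + 12.7² − 2·18.4·12.7·0.46 = 499.85 − 214.986 = 284.864.
Under uncorrelated errors the observed covariances equal the true-score covariances, so only the own-variance terms attenuate.
True-score variance = [18.4²·0.58 + 12.7²·0.75] − 214.986 = 317.332 − 214.986 = 102.347.
Reliability = 102.347 / 284.864 = 0.3593.

0.3593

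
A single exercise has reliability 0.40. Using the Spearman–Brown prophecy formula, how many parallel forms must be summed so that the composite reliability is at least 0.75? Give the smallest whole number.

k ≥ ρ*(1−ρ₁)/(ρ₁(1−ρ*)) = 0.75·0.60 / (0.40·0.25) = 4.500.
Smallest integer k = 5.

5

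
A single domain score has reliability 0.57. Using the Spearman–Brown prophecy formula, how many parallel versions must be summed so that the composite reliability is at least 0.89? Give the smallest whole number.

7

k ≥ ρ*(1−ρ₁)/(ρ₁(1−ρ*)) = 0.89·0.43 / (0.57·0.11) = 6.104.
Smallest integer k = 7.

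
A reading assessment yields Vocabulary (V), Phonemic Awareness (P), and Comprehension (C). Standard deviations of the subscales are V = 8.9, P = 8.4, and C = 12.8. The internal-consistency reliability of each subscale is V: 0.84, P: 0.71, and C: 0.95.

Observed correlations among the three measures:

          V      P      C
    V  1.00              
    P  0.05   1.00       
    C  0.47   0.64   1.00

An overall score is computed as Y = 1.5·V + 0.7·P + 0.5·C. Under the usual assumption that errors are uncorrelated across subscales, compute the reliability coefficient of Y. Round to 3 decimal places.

Var(Y) = 1.5²·8.9² + 0.7²·8.4² + 0.5²·12.8² + 2·[1.05·8.9·8.4·0.05 + 0.75·8.9·12.8·0.47 + 0.35·8.4·12.8·0.64] = 253.757 + 136.332 = 390.089.
Because errors are independent across components, Cov(Tᵢ,Tⱼ) = Cov(Xᵢ,Xⱼ); the off-diagonal part of the true-score variance is the same as above.
True-score variance = [1.5²·8.9²·0.84 + 0.7²·8.4²·0.71 + 0.5²·12.8²·0.95] + 136.332 = 213.167 + 136.332 = 349.499.
Reliability = 349.499 / 390.089 = 0.896.

0.896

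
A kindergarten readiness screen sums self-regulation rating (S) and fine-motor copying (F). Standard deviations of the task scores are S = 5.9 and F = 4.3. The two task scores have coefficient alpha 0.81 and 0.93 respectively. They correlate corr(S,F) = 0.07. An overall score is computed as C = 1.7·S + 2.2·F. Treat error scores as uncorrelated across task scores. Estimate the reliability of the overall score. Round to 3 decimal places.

0.875

Var(C) = 1.7²·5.9² + 2.2²·4.3² + 2·[3.74·5.9·4.3·0.07] = 190.093 + 13.2837 = 203.376.
Under uncorrelated errors the observed covariances equal the true-score covariances, so only the own-variance terms attenuate.
True-score variance = [1.7²·5.9²·0.81 + 2.2²·4.3²·0.93] + 13.2837 = 164.714 + 13.2837 = 177.998.
Reliability = 177.998 / 203.376 = 0.875.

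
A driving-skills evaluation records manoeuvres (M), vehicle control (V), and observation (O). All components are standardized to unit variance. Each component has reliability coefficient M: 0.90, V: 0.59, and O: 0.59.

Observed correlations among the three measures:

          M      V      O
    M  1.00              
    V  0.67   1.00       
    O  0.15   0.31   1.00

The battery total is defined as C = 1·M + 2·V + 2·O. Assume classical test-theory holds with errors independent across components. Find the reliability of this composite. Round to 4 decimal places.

Var(C) = 1 + 2² + 2² + 2·[2·0.67 + 2·0.15 + 4·0.31] = 9 + 5.76 = 14.76.
Because errors are independent across components, Cov(Tᵢ,Tⱼ) = Cov(Xᵢ,Xⱼ); the off-diagonal part of the true-score variance is the same as above.
True-score variance = [0.90 + 2²·0.59 + 2²·0.59] + 5.76 = 5.62 + 5.76 = 11.38.
Reliability = 11.38 / 14.76 = 0.7710.

0.7710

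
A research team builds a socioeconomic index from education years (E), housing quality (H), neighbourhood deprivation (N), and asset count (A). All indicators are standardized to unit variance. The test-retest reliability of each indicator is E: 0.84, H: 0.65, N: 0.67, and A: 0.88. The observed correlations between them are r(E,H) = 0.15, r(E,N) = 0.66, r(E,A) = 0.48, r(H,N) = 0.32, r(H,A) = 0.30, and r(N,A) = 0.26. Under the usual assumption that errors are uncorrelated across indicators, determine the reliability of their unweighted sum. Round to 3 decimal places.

0.885

Var(E+H+N+A) = 4 + 2·[0.15 + 0.66 + 0.48 + 0.32 + 0.30 + 0.26] = 4 + 4.34 = 8.34.
Under uncorrelated errors the observed covariances equal the true-score covariances, so only the own-variance terms attenuate.
True-score variance = [0.84 + 0.65 + 0.67 + 0.88] + 4.34 = 3.04 + 4.34 = 7.38.
Reliability = 7.38 / 8.34 = 0.885.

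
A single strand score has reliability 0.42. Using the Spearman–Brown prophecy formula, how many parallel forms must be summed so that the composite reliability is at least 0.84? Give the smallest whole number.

8

k ≥ ρ*(1−ρ₁)/(ρ₁(1−ρ*)) = 0.84·0.58 / (0.42·0.16) = 7.250.
Smallest integer k = 8.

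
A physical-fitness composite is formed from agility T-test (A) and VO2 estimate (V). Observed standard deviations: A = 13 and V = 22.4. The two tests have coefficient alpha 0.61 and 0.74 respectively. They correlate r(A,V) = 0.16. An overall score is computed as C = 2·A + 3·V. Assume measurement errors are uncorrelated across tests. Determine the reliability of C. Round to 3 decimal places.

0.750

Var(C) = 2²·13² + 3²·22.4² + 2·[6·13·22.4·0.16] = 5191.84 + 559.104 = 5750.94.
Under uncorrelated errors the observed covariances equal the true-score covariances, so only the own-variance terms attenuate.
True-score variance = [2²·13²·0.61 + 3²·22.4²·0.74] + 559.104 = 3754.08 + 559.104 = 4313.19.
Reliability = 4313.19 / 5750.94 = 0.750.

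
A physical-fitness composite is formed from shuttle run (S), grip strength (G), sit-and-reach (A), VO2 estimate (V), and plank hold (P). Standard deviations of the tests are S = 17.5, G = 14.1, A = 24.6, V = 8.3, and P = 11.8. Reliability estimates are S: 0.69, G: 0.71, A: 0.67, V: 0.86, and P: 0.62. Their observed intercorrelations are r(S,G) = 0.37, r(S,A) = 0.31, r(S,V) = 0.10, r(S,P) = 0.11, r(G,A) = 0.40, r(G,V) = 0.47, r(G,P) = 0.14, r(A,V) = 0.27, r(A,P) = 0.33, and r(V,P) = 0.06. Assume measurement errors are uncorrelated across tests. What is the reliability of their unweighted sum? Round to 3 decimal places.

0.840

Var(S+G+A+V+P) = 17.5² + 14.1² + 24.6² + 8.3² + 11.8² + 2·[17.5·14.1·0.37 + 17.5·24.6·0.31 + 17.5·8.3·0.10 + 17.5·11.8·0.11 + 14.1·24.6·0.40 + 14.1·8.3·0.47 + 14.1·11.8·0.14 + 24.6·8.3·0.27 + 24.6·11.8·0.33 + 8.3·11.8·0.06] = 1318.35 + 1271.66 = 2590.01.
Because errors are independent across components, Cov(Tᵢ,Tⱼ) = Cov(Xᵢ,Xⱼ); the off-diagonal part of the true-score variance is the same as above.
True-score variance = [17.5²·0.69 + 14.1²·0.71 + 24.6²·0.67 + 8.3²·0.86 + 11.8²·0.62] + 1271.66 = 903.499 + 1271.66 = 2175.16.
Reliability = 2175.16 / 2590.01 = 0.840.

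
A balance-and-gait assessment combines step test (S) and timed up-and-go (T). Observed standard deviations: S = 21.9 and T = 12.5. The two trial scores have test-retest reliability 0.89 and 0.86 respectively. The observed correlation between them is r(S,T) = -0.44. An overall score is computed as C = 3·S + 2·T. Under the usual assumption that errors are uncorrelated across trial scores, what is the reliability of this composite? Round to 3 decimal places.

0.839

Var(C) = 3²·21.9² + 2²·12.5² + 2·[6·21.9·12.5·(-0.44)] = 4941.49 − 1445.4 = 3496.09.
Under uncorrelated errors the observed covariances equal the true-score covariances, so only the own-variance terms attenuate.
True-score variance = [3²·21.9²·0.89 + 2²·12.5²·0.86] − 1445.4 = 4379.18 − 1445.4 = 2933.78.
Reliability = 2933.78 / 3496.09 = 0.839.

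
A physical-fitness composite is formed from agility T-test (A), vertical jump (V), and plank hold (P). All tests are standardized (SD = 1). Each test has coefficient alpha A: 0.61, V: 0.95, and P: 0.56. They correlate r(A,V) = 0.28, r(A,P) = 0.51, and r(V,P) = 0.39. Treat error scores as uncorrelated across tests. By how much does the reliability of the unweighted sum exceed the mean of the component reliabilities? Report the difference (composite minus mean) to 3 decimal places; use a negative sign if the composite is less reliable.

0.129

Var(sum) = 3 + 2.36 = 5.36; true-score variance = 2.12 + 2.36 = 4.48; composite reliability = 0.8358.
Mean component reliability = 0.7067.
Difference = 0.8358 − 0.7067 = 0.129.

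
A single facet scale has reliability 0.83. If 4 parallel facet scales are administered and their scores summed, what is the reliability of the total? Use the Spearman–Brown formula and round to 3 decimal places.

ρ_k = kρ / (1 + (k−1)ρ) = 4·0.83 / (1 + 3·0.83) = 3.320 / 3.490 = 0.951.

0.951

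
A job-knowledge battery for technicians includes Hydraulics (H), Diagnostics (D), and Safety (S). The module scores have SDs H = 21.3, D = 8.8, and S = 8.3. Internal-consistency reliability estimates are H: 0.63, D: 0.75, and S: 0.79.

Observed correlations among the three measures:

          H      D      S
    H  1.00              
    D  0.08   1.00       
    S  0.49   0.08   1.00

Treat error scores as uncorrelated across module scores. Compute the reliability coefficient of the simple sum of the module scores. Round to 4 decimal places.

Var(H+D+S) = 21.3² + 8.8² + 8.3² + 2·[21.3·8.8·0.08 + 21.3·8.3·0.49 + 8.8·8.3·0.08] = 600.02 + 214.931 = 814.951.
Under uncorrelated errors the observed covariances equal the true-score covariances, so only the own-variance terms attenuate.
True-score variance = [21.3²·0.63 + 8.8²·0.75 + 8.3²·0.79] + 214.931 = 398.328 + 214.931 = 613.259.
Reliability = 613.259 / 814.951 = 0.7525.

0.7525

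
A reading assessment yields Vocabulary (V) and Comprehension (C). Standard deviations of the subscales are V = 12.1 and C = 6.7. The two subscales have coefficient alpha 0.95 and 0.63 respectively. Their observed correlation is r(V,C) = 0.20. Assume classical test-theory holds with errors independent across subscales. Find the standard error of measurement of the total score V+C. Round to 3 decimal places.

4.892

Var(total) = 191.3 + 32.428 = 223.728.
True-score variance = 167.37 + 32.428 = 199.798, so reliability = 0.8930.
Error variance = 223.728 − 199.798 = 23.9298; SEM = √23.9298 = 4.892.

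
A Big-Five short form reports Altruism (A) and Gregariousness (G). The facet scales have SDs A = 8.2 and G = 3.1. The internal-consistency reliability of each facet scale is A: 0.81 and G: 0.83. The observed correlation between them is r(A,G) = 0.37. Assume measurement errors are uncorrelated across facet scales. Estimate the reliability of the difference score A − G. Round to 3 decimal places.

Var(A−G) = 8.2² + 3.1² − 2·8.2·3.1·0.37 = 76.85 − 18.8108 = 58.0392.
Under uncorrelated errors the observed covariances equal the true-score covariances, so only the own-variance terms attenuate.
True-score variance = [8.2²·0.81 + 3.1²·0.83] − 18.8108 = 62.4407 − 18.8108 = 43.6299.
Reliability = 43.6299 / 58.0392 = 0.752.

0.752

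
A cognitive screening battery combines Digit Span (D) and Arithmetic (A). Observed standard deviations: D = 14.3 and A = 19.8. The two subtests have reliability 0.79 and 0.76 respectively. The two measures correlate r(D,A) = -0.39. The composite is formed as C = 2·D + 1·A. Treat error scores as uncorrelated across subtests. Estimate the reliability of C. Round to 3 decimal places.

Var(C) = 2²·14.3² + 19.8² + 2·[2·14.3·19.8·(-0.39)] = 1210 − 441.698 = 768.302.
With uncorrelated errors the cross-covariances are all true-score covariance, so they carry over unchanged; only the diagonal terms shrink to ρᵢσᵢ².
True-score variance = [2²·14.3²·0.79 + 19.8²·0.76] − 441.698 = 944.139 − 441.698 = 502.44.
Reliability = 502.44 / 768.302 = 0.654.

0.654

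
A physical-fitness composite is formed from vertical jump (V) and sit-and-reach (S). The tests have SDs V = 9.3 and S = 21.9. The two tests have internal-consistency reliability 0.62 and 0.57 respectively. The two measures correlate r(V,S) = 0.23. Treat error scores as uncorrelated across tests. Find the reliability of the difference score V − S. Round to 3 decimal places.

Var(V−S) = 9.3² + 21.9² − 2·9.3·21.9·0.23 = 566.1 − 93.6882 = 472.412.
Because errors are independent across components, Cov(Tᵢ,Tⱼ) = Cov(Xᵢ,Xⱼ); the off-diagonal part of the true-score variance is the same as above.
True-score variance = [9.3²·0.62 + 21.9²·0.57] − 93.6882 = 327.001 − 93.6882 = 233.313.
Reliability = 233.313 / 472.412 = 0.494.

0.494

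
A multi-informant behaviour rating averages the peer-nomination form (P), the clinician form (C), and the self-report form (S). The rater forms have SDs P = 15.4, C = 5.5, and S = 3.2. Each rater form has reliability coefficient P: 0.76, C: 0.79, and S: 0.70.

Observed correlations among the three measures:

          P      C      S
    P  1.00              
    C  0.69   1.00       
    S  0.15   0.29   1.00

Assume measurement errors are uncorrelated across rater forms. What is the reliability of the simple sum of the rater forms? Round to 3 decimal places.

0.842

Var(P+C+S) = 15.4² + 5.5² + 3.2² + 2·[15.4·5.5·0.69 + 15.4·3.2·0.15 + 5.5·3.2·0.29] = 277.65 + 141.878 = 419.528.
Under uncorrelated errors the observed covariances equal the true-score covariances, so only the own-variance terms attenuate.
True-score variance = [15.4²·0.76 + 5.5²·0.79 + 3.2²·0.70] + 141.878 = 211.307 + 141.878 = 353.185.
Reliability = 353.185 / 419.528 = 0.842.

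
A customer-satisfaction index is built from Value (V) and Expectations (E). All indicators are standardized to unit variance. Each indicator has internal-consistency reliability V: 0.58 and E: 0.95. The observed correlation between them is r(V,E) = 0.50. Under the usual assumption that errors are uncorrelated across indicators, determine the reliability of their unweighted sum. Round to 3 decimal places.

0.843

Var(V+E) = 2 + 2·[0.50] = 2 + 1 = 3.
With uncorrelated errors the cross-covariances are all true-score covariance, so they carry over unchanged; only the diagonal terms shrink to ρᵢσᵢ².
True-score variance = [0.58 + 0.95] + 1 = 1.53 + 1 = 2.53.
Reliability = 2.53 / 3 = 0.843.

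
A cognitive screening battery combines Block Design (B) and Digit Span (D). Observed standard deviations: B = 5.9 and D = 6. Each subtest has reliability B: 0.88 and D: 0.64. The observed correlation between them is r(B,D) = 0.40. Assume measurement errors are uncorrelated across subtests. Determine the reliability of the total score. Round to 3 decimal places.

0.827

Var(B+D) = 5.9² + 6² + 2·[5.9·6·0.40] = 70.81 + 28.32 = 99.13.
Because errors are independent across components, Cov(Tᵢ,Tⱼ) = Cov(Xᵢ,Xⱼ); the off-diagonal part of the true-score variance is the same as above.
True-score variance = [5.9²·0.88 + 6²·0.64] + 28.32 = 53.6728 + 28.32 = 81.9928.
Reliability = 81.9928 / 99.13 = 0.827.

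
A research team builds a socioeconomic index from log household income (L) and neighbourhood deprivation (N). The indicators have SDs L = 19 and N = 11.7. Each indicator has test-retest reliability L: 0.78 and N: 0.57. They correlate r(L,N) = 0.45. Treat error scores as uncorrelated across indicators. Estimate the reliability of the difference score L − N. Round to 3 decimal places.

Var(L−N) = 19² + 11.7² − 2·19·11.7·0.45 = 497.89 − 200.07 = 297.82.
With uncorrelated errors the cross-covariances are all true-score covariance, so they carry over unchanged; only the diagonal terms shrink to ρᵢσᵢ².
True-score variance = [19²·0.78 + 11.7²·0.57] − 200.07 = 359.607 − 200.07 = 159.537.
Reliability = 159.537 / 297.82 = 0.536.

0.536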